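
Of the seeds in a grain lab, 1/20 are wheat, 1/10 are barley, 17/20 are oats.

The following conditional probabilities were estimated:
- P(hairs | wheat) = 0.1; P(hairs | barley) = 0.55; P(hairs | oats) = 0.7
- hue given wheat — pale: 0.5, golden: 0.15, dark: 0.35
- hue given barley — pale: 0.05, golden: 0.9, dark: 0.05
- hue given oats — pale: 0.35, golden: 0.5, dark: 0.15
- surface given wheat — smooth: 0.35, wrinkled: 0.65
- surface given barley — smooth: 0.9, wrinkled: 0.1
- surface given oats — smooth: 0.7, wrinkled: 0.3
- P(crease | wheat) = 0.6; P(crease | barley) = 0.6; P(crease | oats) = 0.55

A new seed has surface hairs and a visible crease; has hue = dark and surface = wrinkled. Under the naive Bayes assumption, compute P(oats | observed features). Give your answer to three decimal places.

wheat: 0.05 × 0.1 × 0.35 × 0.65 × 0.6 = 0.0006825
barley: 0.1 × 0.55 × 0.05 × 0.1 × 0.6 = 0.000165
oats: 0.85 × 0.7 × 0.15 × 0.3 × 0.55 = 0.01472625
P(oats | x) = 0.01472625 / 0.01557375 ≈ 0.946

0.946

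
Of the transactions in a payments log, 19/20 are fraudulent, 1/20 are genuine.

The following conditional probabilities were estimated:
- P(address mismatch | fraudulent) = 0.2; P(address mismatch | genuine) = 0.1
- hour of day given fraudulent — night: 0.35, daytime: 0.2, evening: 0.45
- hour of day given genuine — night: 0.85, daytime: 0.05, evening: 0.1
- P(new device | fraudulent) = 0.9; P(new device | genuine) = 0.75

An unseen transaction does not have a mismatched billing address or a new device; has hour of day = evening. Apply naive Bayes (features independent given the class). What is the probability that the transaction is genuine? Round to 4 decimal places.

fraudulent: 0.95 × (1−0.2) × 0.45 × (1−0.9) = 0.0342
genuine: 0.05 × (1−0.1) × 0.1 × (1−0.75) = 0.001125
P(genuine | x) = 0.001125 / 0.035325 ≈ 0.0318

0.0318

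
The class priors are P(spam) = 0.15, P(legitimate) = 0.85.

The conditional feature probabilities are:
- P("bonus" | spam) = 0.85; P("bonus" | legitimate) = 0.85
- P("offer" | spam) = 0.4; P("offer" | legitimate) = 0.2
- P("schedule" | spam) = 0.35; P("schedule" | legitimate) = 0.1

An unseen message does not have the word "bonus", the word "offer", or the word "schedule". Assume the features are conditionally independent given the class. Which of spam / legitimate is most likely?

legitimate

spam: 0.15 × (1−0.85) × (1−0.4) × (1−0.35) = 0.008775
legitimate: 0.85 × (1−0.85) × (1−0.2) × (1−0.1) = 0.0918
Highest score → legitimate.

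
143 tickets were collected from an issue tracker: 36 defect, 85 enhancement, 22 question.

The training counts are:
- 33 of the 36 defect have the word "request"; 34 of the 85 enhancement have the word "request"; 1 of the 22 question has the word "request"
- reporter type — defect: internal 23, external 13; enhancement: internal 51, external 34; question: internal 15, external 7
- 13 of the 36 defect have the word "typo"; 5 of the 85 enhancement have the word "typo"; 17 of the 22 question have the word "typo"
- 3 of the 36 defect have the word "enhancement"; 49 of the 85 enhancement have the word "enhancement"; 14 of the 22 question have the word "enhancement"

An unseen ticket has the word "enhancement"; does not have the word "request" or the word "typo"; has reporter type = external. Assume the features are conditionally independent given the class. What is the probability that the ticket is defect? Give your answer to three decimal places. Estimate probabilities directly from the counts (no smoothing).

0.005

defect: (36/143) × (3/36) × (13/36) × (23/36) × (3/36) ≈ 0.000403339
enhancement: (85/143) × (51/85) × (34/85) × (80/85) × (49/85) ≈ 0.0774002
question: (22/143) × (21/22) × (7/22) × (5/22) × (14/22) ≈ 0.00675789
P(defect | x) = 0.000403339 / 0.084561429 ≈ 0.005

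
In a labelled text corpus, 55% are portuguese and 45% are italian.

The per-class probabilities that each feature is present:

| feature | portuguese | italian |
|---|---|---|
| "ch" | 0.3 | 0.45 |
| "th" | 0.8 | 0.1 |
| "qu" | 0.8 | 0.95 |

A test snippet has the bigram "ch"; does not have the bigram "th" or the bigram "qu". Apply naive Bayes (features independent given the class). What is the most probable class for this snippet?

portuguese: 0.55 × 0.3 × (1−0.8) × (1−0.8) = 0.0066
italian: 0.45 × 0.45 × (1−0.1) × (1−0.95) = 0.0091125
Highest score → italian.

italian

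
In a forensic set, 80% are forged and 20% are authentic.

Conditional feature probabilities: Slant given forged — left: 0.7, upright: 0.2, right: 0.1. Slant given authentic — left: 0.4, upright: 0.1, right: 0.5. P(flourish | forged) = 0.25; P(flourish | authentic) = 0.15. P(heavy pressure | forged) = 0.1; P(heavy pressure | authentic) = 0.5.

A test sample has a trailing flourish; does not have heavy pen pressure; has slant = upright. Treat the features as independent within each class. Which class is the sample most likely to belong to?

forged

forged: 0.8 × 0.2 × 0.25 × (1−0.1) = 0.036
authentic: 0.2 × 0.1 × 0.15 × (1−0.5) = 0.0015
Highest score → forged.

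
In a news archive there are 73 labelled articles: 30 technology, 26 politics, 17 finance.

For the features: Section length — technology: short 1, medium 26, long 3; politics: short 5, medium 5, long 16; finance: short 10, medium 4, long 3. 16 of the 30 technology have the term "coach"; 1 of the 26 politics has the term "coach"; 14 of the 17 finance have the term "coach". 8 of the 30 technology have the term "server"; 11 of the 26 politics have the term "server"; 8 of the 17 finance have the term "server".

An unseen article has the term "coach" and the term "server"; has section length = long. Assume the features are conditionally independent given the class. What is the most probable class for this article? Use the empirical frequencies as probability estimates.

finance

technology: (30/73) × (3/30) × (16/30) × (8/30) ≈ 0.00584475
politics: (26/73) × (16/26) × (1/26) × (11/26) ≈ 0.00356651
finance: (17/73) × (3/17) × (14/17) × (8/17) ≈ 0.0159264
Highest score → finance.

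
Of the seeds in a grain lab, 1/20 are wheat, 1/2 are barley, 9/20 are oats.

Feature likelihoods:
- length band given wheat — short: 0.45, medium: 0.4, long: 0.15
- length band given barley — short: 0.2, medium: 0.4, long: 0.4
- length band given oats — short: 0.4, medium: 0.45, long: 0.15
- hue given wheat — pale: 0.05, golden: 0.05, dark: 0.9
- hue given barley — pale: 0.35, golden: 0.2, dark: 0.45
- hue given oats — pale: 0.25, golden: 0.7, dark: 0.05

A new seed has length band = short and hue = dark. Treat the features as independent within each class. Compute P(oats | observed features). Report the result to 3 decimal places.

0.121

wheat: 0.05 × 0.45 × 0.9 = 0.02025
barley: 0.5 × 0.2 × 0.45 = 0.045
oats: 0.45 × 0.4 × 0.05 = 0.009
P(oats | x) = 0.009 / 0.07425 ≈ 0.121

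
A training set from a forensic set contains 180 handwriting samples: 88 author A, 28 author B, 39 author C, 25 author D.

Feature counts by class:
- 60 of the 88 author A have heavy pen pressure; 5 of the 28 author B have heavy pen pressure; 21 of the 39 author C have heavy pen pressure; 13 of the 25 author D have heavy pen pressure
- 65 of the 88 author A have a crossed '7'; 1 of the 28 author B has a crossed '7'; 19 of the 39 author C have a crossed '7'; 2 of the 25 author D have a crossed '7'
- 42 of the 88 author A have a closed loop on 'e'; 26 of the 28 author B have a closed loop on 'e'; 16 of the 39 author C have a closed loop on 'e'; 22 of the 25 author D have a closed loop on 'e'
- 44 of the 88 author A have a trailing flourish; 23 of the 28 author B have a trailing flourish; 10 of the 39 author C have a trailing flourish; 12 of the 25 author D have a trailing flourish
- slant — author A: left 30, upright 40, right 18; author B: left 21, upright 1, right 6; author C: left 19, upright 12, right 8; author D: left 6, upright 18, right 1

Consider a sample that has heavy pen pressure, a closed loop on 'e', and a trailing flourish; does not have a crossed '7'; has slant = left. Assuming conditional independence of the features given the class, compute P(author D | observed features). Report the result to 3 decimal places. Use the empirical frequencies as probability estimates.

author A: (88/180) × (60/88) × (23/88) × (42/88) × (44/88) × (30/88) ≈ 0.0070876
author B: (28/180) × (5/28) × (27/28) × (26/28) × (23/28) × (21/28) ≈ 0.0153232
author C: (39/180) × (21/39) × (20/39) × (16/39) × (10/39) × (19/39) ≈ 0.00306614
author D: (25/180) × (13/25) × (23/25) × (22/25) × (12/25) × (6/25) = 0.006735872
P(author D | x) = 0.006735872 / 0.032212812 ≈ 0.209

0.209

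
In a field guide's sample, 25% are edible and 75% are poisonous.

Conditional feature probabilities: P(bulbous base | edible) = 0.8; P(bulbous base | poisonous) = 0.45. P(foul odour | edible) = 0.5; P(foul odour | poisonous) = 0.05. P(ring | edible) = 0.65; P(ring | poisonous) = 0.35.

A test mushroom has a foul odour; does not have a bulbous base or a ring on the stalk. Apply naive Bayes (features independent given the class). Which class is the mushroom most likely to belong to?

edible: 0.25 × (1−0.8) × 0.5 × (1−0.65) = 0.00875
poisonous: 0.75 × (1−0.45) × 0.05 × (1−0.35) = 0.01340625
Highest score → poisonous.

poisonous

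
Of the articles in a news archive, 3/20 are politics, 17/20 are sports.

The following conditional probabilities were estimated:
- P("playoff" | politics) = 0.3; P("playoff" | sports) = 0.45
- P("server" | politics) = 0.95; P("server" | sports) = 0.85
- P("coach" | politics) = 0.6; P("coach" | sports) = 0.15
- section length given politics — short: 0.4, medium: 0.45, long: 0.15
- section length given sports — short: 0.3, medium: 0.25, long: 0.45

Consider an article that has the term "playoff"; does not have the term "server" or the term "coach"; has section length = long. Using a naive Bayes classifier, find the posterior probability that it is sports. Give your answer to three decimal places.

politics: 0.15 × 0.3 × (1−0.95) × (1−0.6) × 0.15 = 0.000135
sports: 0.85 × 0.45 × (1−0.85) × (1−0.15) × 0.45 = 0.0219459375
P(sports | x) = 0.0219459375 / 0.0220809375 ≈ 0.994

0.994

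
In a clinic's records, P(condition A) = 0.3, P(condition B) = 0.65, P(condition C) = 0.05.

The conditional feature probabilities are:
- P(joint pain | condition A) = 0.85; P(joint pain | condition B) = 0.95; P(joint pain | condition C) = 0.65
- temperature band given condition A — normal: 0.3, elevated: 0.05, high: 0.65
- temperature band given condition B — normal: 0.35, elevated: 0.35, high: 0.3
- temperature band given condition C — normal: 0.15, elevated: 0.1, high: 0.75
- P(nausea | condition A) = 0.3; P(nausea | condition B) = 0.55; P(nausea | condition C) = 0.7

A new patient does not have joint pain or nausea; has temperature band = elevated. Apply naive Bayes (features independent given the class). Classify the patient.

condition A: 0.3 × (1−0.85) × 0.05 × (1−0.3) = 0.001575
condition B: 0.65 × (1−0.95) × 0.35 × (1−0.55) = 0.00511875
condition C: 0.05 × (1−0.65) × 0.1 × (1−0.7) = 0.000525
Highest score → condition B.

condition B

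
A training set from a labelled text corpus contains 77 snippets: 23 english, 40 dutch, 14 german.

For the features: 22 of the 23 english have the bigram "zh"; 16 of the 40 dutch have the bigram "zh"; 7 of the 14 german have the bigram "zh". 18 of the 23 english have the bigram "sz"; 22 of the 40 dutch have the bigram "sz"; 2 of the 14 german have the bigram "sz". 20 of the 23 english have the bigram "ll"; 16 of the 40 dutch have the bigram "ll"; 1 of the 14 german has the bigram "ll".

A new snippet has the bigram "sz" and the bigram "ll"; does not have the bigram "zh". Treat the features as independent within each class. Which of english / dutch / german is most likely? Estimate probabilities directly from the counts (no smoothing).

english: (23/77) × (1/23) × (18/23) × (20/23) ≈ 0.00883804
dutch: (40/77) × (24/40) × (22/40) × (16/40) ≈ 0.0685714
german: (14/77) × (7/14) × (2/14) × (1/14) ≈ 0.000927644
Highest score → dutch.

dutch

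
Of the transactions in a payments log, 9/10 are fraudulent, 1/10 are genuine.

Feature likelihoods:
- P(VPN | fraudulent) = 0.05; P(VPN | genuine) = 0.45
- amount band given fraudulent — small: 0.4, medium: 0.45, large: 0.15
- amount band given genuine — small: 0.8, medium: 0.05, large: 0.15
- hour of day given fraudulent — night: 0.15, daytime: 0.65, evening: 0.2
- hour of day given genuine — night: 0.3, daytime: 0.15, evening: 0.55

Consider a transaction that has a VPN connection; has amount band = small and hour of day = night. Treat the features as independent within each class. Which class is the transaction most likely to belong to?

fraudulent: 0.9 × 0.05 × 0.4 × 0.15 = 0.0027
genuine: 0.1 × 0.45 × 0.8 × 0.3 = 0.0108
Highest score → genuine.

genuine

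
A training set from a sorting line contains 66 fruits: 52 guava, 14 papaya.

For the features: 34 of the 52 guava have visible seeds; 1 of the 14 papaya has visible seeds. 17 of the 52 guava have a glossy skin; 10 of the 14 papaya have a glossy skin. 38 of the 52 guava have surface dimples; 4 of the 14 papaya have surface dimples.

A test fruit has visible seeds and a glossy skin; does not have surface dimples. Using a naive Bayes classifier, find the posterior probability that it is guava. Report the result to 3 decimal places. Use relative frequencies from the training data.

guava: (52/66) × (34/52) × (17/52) × (14/52) ≈ 0.0453425
papaya: (14/66) × (1/14) × (10/14) × (10/14) ≈ 0.00773036
P(guava | x) = 0.0453425 / 0.05307286 ≈ 0.854

0.854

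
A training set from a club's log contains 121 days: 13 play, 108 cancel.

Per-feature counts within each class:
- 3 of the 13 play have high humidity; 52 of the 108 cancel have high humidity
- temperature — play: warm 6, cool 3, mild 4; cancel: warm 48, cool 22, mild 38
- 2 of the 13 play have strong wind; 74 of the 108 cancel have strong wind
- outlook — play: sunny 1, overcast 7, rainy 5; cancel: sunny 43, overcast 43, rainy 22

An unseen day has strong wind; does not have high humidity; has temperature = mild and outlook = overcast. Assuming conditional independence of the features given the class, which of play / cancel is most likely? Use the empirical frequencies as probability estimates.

cancel

play: (13/121) × (10/13) × (4/13) × (2/13) × (7/13) ≈ 0.00210655
cancel: (108/121) × (56/108) × (38/108) × (74/108) × (43/108) ≈ 0.0444237
Highest score → cancel.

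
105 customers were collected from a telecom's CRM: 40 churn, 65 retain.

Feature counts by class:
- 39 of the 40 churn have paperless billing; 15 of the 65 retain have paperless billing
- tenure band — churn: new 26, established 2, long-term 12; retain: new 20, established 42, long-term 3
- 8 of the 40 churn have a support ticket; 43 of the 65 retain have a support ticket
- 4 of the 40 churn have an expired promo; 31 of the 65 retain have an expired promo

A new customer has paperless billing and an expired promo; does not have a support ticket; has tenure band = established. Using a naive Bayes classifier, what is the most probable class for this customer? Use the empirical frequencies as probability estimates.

retain

churn: (40/105) × (39/40) × (2/40) × (32/40) × (4/40) ≈ 0.00148571
retain: (65/105) × (15/65) × (42/65) × (22/65) × (31/65) ≈ 0.0149003
Highest score → retain.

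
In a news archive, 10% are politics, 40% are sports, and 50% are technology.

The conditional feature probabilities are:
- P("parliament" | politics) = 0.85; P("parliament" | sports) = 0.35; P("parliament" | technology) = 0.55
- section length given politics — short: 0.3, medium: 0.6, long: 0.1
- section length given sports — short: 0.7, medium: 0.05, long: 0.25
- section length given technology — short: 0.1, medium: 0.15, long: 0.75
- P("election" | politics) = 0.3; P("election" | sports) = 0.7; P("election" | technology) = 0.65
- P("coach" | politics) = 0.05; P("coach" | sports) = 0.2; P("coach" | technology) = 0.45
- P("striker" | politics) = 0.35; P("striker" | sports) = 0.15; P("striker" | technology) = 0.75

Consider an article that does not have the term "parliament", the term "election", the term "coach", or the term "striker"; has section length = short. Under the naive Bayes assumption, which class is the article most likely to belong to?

politics: 0.1 × (1−0.85) × 0.3 × (1−0.3) × (1−0.05) × (1−0.35) = 0.001945125
sports: 0.4 × (1−0.35) × 0.7 × (1−0.7) × (1−0.2) × (1−0.15) = 0.037128
technology: 0.5 × (1−0.55) × 0.1 × (1−0.65) × (1−0.45) × (1−0.75) = 0.0010828125
Highest score → sports.

sports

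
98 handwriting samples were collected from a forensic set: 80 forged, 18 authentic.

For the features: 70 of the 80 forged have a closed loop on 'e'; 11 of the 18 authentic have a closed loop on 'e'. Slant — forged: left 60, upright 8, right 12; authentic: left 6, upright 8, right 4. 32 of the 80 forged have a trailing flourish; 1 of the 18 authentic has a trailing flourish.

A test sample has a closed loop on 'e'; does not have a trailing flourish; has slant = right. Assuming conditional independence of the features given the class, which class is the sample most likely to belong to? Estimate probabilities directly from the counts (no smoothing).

forged: (80/98) × (70/80) × (12/80) × (48/80) ≈ 0.0642857
authentic: (18/98) × (11/18) × (4/18) × (17/18) ≈ 0.0235576
Highest score → forged.

forged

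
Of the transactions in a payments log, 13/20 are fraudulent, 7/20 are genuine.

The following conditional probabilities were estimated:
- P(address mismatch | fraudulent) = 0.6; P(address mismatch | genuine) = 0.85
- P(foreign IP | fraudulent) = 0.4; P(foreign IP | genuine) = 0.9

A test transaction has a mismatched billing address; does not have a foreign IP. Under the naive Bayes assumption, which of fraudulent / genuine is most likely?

fraudulent: 0.65 × 0.6 × (1−0.4) = 0.234
genuine: 0.35 × 0.85 × (1−0.9) = 0.02975
Highest score → fraudulent.

fraudulent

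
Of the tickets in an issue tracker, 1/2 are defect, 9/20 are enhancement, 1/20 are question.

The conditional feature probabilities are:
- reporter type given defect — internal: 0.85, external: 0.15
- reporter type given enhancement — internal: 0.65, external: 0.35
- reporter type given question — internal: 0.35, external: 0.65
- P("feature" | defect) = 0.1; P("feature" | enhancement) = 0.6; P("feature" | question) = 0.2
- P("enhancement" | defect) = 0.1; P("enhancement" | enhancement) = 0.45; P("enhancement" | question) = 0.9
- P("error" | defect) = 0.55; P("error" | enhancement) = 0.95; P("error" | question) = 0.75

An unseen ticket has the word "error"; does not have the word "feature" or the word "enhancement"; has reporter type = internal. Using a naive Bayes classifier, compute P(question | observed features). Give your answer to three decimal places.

defect: 0.5 × 0.85 × (1−0.1) × (1−0.1) × 0.55 = 0.1893375
enhancement: 0.45 × 0.65 × (1−0.6) × (1−0.45) × 0.95 = 0.0611325
question: 0.05 × 0.35 × (1−0.2) × (1−0.9) × 0.75 = 0.00105
P(question | x) = 0.00105 / 0.25152 ≈ 0.004

0.004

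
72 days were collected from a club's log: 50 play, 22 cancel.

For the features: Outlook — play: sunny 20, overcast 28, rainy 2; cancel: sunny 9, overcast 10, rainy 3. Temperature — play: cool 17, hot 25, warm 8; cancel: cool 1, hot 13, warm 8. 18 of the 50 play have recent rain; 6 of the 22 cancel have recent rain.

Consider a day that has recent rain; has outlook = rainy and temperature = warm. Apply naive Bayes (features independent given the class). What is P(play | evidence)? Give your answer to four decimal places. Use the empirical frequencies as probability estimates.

play: (50/72) × (2/50) × (8/50) × (18/50) = 0.0016
cancel: (22/72) × (3/22) × (8/22) × (6/22) ≈ 0.00413223
P(play | x) = 0.0016 / 0.00573223 ≈ 0.2791

0.2791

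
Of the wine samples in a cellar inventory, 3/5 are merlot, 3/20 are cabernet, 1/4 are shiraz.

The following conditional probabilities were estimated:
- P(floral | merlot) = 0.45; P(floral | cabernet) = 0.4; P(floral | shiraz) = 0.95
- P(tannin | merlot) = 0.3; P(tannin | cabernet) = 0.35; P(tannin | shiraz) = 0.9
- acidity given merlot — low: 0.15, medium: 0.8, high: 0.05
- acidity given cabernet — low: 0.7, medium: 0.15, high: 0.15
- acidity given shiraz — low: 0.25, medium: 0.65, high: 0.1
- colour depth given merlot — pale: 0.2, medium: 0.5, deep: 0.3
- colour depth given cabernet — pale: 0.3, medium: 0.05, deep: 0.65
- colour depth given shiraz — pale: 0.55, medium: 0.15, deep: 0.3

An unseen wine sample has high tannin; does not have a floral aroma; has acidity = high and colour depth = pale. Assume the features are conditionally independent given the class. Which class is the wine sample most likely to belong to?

merlot: 0.6 × (1−0.45) × 0.3 × 0.05 × 0.2 = 0.00099
cabernet: 0.15 × (1−0.4) × 0.35 × 0.15 × 0.3 = 0.0014175
shiraz: 0.25 × (1−0.95) × 0.9 × 0.1 × 0.55 = 0.00061875
Highest score → cabernet.

cabernet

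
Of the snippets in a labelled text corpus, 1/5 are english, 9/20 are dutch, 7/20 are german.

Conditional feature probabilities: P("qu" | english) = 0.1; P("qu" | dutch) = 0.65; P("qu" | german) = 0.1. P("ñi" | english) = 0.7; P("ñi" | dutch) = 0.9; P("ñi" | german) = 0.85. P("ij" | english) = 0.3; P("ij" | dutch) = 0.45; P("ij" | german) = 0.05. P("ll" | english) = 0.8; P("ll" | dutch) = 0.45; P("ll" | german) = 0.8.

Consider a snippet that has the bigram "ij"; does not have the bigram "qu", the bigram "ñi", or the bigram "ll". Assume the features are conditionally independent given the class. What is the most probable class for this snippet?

english: 0.2 × (1−0.1) × (1−0.7) × 0.3 × (1−0.8) = 0.00324
dutch: 0.45 × (1−0.65) × (1−0.9) × 0.45 × (1−0.45) = 0.003898125
german: 0.35 × (1−0.1) × (1−0.85) × 0.05 × (1−0.8) = 0.0004725
Highest score → dutch.

dutch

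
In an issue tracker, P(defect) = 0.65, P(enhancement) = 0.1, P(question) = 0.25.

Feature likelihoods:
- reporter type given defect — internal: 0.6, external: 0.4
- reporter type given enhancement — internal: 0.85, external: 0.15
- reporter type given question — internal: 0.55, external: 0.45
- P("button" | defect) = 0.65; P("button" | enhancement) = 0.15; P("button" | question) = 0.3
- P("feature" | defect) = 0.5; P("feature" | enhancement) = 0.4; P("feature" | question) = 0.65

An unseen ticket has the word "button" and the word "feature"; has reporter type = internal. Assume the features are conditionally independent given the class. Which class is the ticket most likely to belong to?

defect

defect: 0.65 × 0.6 × 0.65 × 0.5 = 0.12675
enhancement: 0.1 × 0.85 × 0.15 × 0.4 = 0.0051
question: 0.25 × 0.55 × 0.3 × 0.65 = 0.0268125
Highest score → defect.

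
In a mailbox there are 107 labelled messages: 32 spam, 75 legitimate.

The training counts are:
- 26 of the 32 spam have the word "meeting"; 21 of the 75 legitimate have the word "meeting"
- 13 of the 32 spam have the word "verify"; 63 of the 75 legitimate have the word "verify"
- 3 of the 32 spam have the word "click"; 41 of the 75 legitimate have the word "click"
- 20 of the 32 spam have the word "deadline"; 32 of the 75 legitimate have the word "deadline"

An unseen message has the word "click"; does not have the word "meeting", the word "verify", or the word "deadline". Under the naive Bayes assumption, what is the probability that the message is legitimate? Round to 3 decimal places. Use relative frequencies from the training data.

0.956

spam: (32/107) × (6/32) × (19/32) × (3/32) × (12/32) ≈ 0.00117051
legitimate: (75/107) × (54/75) × (12/75) × (41/75) × (43/75) ≈ 0.0253081
P(legitimate | x) = 0.0253081 / 0.02647861 ≈ 0.956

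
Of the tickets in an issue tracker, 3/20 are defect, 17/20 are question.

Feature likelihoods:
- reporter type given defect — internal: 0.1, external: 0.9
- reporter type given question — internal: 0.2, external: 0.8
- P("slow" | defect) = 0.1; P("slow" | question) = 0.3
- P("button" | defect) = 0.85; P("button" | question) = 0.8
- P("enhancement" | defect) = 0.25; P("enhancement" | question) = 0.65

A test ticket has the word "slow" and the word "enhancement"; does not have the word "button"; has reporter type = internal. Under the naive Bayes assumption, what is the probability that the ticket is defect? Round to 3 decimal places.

0.008

defect: 0.15 × 0.1 × 0.1 × (1−0.85) × 0.25 = 0.00005625
question: 0.85 × 0.2 × 0.3 × (1−0.8) × 0.65 = 0.00663
P(defect | x) = 0.00005625 / 0.00668625 ≈ 0.008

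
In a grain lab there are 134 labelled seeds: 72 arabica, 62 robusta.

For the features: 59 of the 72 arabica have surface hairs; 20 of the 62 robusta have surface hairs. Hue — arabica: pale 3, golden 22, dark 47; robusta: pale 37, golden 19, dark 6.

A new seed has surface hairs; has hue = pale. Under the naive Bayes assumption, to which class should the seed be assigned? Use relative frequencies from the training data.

robusta

arabica: (72/134) × (59/72) × (3/72) ≈ 0.0183458
robusta: (62/134) × (20/62) × (37/62) ≈ 0.0890708
Highest score → robusta.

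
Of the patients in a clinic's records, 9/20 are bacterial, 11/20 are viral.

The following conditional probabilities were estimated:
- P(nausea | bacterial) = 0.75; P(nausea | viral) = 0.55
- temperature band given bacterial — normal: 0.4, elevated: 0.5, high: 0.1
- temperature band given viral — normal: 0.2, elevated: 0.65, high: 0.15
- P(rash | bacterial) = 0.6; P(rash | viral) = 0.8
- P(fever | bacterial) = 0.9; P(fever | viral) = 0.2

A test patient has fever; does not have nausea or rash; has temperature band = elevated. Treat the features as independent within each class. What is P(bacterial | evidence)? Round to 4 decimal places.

bacterial: 0.45 × (1−0.75) × 0.5 × (1−0.6) × 0.9 = 0.02025
viral: 0.55 × (1−0.55) × 0.65 × (1−0.8) × 0.2 = 0.006435
P(bacterial | x) = 0.02025 / 0.026685 ≈ 0.7589

0.7589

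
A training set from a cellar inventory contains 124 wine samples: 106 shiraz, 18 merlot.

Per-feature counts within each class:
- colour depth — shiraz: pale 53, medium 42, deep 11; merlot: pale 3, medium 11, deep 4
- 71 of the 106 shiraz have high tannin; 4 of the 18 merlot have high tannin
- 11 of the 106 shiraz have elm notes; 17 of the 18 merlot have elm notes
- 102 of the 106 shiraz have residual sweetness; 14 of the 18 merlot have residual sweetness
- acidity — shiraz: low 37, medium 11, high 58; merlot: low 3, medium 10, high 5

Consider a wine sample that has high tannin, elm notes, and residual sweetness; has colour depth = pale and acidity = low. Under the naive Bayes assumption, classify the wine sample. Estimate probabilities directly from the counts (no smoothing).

shiraz: (106/124) × (53/106) × (71/106) × (11/106) × (102/106) × (37/106) ≈ 0.00997892
merlot: (18/124) × (3/18) × (4/18) × (17/18) × (14/18) × (3/18) ≈ 0.000658215
Highest score → shiraz.

shiraz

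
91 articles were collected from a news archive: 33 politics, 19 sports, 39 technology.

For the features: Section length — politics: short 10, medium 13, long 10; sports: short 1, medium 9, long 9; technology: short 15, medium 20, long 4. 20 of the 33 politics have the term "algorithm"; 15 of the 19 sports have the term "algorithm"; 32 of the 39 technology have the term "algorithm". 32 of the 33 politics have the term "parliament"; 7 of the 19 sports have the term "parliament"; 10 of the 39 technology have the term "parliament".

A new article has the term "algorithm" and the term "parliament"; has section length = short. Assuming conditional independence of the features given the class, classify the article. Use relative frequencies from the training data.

politics

politics: (33/91) × (10/33) × (20/33) × (32/33) ≈ 0.0645819
sports: (19/91) × (1/19) × (15/19) × (7/19) ≈ 0.00319625
technology: (39/91) × (15/39) × (32/39) × (10/39) ≈ 0.0346793
Highest score → politics.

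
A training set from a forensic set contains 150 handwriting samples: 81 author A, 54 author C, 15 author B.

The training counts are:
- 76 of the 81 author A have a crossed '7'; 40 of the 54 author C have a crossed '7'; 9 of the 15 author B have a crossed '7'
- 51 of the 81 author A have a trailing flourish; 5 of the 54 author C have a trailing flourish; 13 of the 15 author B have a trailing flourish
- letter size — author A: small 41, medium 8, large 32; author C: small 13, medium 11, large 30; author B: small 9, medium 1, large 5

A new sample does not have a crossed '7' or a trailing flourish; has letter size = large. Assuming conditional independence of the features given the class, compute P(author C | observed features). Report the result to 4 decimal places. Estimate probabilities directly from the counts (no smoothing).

0.8761

author A: (81/150) × (5/81) × (30/81) × (32/81) ≈ 0.00487731
author C: (54/150) × (14/54) × (49/54) × (30/54) ≈ 0.0470508
author B: (15/150) × (6/15) × (2/15) × (5/15) ≈ 0.00177778
P(author C | x) = 0.0470508 / 0.05370589 ≈ 0.8761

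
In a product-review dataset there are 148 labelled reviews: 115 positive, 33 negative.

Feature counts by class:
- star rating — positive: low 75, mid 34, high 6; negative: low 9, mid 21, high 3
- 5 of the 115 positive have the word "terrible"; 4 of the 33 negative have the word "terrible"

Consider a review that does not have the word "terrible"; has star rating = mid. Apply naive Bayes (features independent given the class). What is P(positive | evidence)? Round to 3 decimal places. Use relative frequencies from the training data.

0.638

positive: (115/148) × (34/115) × (110/115) ≈ 0.219741
negative: (33/148) × (21/33) × (29/33) ≈ 0.124693
P(positive | x) = 0.219741 / 0.344434 ≈ 0.638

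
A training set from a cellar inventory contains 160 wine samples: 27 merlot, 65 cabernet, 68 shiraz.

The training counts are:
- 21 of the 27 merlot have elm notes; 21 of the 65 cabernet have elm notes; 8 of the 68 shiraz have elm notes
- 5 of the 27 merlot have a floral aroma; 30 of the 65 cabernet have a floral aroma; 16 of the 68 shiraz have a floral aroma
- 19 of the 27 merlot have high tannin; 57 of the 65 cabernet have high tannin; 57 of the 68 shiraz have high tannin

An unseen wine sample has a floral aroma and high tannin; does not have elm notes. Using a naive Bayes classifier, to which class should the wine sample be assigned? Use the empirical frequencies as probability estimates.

cabernet

merlot: (27/160) × (6/27) × (5/27) × (19/27) ≈ 0.00488683
cabernet: (65/160) × (44/65) × (30/65) × (57/65) ≈ 0.111302
shiraz: (68/160) × (60/68) × (16/68) × (57/68) ≈ 0.0739619
Highest score → cabernet.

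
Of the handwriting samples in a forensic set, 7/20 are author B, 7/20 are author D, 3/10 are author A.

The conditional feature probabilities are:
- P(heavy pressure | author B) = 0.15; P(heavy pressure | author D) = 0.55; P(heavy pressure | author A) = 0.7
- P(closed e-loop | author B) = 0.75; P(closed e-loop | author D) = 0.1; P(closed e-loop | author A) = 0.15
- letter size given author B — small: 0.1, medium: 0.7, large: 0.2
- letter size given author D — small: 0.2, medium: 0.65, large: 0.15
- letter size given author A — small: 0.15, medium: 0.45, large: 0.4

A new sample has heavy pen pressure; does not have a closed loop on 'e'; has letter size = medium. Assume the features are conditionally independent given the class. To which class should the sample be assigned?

author D

author B: 0.35 × 0.15 × (1−0.75) × 0.7 = 0.0091875
author D: 0.35 × 0.55 × (1−0.1) × 0.65 = 0.1126125
author A: 0.3 × 0.7 × (1−0.15) × 0.45 = 0.080325
Highest score → author D.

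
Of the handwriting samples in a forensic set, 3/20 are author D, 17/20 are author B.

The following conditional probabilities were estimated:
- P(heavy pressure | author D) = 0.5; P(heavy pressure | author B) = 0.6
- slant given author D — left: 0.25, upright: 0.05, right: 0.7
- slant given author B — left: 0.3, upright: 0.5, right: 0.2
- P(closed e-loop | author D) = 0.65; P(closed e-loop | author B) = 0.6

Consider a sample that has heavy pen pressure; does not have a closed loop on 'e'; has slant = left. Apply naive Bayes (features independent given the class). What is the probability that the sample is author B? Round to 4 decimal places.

author D: 0.15 × 0.5 × 0.25 × (1−0.65) = 0.0065625
author B: 0.85 × 0.6 × 0.3 × (1−0.6) = 0.0612
P(author B | x) = 0.0612 / 0.0677625 ≈ 0.9032

0.9032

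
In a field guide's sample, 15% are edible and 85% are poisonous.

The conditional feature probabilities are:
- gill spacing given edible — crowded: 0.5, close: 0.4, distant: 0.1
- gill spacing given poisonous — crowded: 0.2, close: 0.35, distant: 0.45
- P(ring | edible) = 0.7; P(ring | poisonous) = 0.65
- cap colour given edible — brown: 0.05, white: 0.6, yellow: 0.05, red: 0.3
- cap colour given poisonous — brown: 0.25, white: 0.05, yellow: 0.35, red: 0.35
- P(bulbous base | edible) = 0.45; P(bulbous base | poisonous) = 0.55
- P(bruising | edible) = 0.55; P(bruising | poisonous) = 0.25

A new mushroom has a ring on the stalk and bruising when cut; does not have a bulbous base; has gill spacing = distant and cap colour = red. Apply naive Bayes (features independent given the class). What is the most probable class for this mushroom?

edible: 0.15 × 0.1 × 0.7 × 0.3 × (1−0.45) × 0.55 = 0.000952875
poisonous: 0.85 × 0.45 × 0.65 × 0.35 × (1−0.55) × 0.25 = 0.009789609375
Highest score → poisonous.

poisonous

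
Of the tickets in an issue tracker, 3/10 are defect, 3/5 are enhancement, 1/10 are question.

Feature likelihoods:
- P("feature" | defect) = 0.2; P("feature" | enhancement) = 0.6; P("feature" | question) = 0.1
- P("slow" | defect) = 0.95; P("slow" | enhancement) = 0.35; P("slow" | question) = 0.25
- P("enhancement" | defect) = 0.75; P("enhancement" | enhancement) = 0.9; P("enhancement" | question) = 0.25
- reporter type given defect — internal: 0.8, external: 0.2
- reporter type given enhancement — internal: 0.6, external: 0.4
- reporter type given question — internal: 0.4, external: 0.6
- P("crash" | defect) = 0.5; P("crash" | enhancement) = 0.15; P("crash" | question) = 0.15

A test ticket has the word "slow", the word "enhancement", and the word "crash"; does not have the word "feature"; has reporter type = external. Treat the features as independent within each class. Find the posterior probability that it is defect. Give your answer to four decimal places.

0.7723

defect: 0.3 × (1−0.2) × 0.95 × 0.75 × 0.2 × 0.5 = 0.0171
enhancement: 0.6 × (1−0.6) × 0.35 × 0.9 × 0.4 × 0.15 = 0.004536
question: 0.1 × (1−0.1) × 0.25 × 0.25 × 0.6 × 0.15 = 0.00050625
P(defect | x) = 0.0171 / 0.02214225 ≈ 0.7723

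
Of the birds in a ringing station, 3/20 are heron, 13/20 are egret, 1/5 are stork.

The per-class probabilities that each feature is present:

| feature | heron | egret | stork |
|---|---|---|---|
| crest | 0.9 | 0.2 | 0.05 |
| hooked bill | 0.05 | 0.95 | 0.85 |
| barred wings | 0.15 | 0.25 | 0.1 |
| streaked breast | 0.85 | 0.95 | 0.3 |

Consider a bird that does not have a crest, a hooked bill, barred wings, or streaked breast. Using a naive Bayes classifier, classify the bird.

heron: 0.15 × (1−0.9) × (1−0.05) × (1−0.15) × (1−0.85) = 0.001816875
egret: 0.65 × (1−0.2) × (1−0.95) × (1−0.25) × (1−0.95) = 0.000975
stork: 0.2 × (1−0.05) × (1−0.85) × (1−0.1) × (1−0.3) = 0.017955
Highest score → stork.

stork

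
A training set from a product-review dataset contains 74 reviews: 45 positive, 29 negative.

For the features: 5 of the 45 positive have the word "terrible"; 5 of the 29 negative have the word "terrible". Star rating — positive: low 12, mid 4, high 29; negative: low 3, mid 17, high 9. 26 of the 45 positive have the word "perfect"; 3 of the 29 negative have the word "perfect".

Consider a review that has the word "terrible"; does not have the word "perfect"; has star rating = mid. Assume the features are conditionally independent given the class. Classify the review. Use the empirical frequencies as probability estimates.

negative

positive: (45/74) × (5/45) × (4/45) × (19/45) ≈ 0.00253587
negative: (29/74) × (5/29) × (17/29) × (26/29) ≈ 0.0355111
Highest score → negative.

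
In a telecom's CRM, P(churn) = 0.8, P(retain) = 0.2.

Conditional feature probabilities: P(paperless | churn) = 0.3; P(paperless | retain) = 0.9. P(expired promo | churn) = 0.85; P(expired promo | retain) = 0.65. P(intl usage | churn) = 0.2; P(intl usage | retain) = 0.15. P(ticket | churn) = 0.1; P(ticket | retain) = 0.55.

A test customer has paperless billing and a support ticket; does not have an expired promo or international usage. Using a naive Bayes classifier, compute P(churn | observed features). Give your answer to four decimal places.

churn: 0.8 × 0.3 × (1−0.85) × (1−0.2) × 0.1 = 0.00288
retain: 0.2 × 0.9 × (1−0.65) × (1−0.15) × 0.55 = 0.0294525
P(churn | x) = 0.00288 / 0.0323325 ≈ 0.0891

0.0891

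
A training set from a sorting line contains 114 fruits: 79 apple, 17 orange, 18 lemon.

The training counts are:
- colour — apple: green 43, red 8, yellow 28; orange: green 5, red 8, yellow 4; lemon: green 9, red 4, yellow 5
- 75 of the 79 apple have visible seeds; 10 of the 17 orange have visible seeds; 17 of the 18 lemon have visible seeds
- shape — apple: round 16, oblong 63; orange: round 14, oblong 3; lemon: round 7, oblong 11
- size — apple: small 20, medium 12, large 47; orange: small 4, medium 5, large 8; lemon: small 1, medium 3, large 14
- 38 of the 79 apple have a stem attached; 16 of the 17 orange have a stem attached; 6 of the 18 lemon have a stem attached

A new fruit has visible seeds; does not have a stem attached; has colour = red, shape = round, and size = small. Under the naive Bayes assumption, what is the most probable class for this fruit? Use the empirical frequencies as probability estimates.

apple: (79/114) × (8/79) × (75/79) × (16/79) × (20/79) × (41/79) ≈ 0.00177285
orange: (17/114) × (8/17) × (10/17) × (14/17) × (4/17) × (1/17) ≈ 0.000470519
lemon: (18/114) × (4/18) × (17/18) × (7/18) × (1/18) × (12/18) ≈ 0.000477302
Highest score → apple.

apple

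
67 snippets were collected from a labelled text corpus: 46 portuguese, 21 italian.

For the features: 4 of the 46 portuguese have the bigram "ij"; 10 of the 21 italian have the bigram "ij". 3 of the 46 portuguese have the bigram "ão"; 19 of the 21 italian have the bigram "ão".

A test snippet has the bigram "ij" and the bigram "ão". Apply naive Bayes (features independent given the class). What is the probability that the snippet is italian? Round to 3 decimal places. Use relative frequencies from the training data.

portuguese: (46/67) × (4/46) × (3/46) ≈ 0.00389358
italian: (21/67) × (10/21) × (19/21) ≈ 0.135039
P(italian | x) = 0.135039 / 0.13893258 ≈ 0.972

0.972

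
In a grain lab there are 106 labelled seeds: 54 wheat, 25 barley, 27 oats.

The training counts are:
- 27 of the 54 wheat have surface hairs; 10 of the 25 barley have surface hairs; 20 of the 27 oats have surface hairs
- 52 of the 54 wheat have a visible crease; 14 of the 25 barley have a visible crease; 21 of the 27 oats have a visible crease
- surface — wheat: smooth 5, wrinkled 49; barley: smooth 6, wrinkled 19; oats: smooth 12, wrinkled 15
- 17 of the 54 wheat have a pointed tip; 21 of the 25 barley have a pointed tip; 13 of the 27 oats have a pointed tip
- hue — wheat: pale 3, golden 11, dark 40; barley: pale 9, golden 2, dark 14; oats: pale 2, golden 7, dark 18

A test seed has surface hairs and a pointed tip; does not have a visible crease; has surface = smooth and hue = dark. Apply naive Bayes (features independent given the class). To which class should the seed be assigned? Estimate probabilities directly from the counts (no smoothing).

wheat: (54/106) × (27/54) × (2/54) × (5/54) × (17/54) × (40/54) ≈ 0.0002037
barley: (25/106) × (10/25) × (11/25) × (6/25) × (21/25) × (14/25) ≈ 0.00468625
oats: (27/106) × (20/27) × (6/27) × (12/27) × (13/27) × (18/27) ≈ 0.0059816
Highest score → oats.

oats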